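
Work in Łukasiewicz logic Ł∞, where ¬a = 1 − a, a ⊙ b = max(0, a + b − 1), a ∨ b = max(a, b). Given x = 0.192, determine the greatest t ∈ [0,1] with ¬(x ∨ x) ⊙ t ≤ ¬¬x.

0.384

x ∨ x = max(0.192, 0.192) = 0.192
¬(x ∨ x) = 1 − 0.192 = 0.808
So the left factor is ¬(x ∨ x) = 0.808.
¬x = 1 − 0.192 = 0.808
¬¬x = 1 − 0.808 = 0.192
So the right-hand bound is ¬¬x = 0.192.
The residuum of the Łukasiewicz t-norm gives the supremum: min(1, 1 − 0.808 + 0.192).
1 − 0.808 + 0.192 = 0.384, so t = min(1, 0.384) = 0.384.
Check: 0.808 ⊙ 0.384 = max(0, 0.192) = 0.192 ≤ 0.192.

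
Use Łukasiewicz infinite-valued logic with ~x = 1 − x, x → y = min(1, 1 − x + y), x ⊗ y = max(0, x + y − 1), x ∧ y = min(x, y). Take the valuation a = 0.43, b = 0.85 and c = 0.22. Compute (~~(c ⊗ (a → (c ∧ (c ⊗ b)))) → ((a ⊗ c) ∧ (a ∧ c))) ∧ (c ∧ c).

c ⊗ b = max(0, 0.22 + 0.85 − 1) = max(0, 0.07) = 0.07
c ∧ (c ⊗ b) = min(0.22, 0.07) = 0.07
a → (c ∧ (c ⊗ b)) = min(1, 1 − 0.43 + 0.07) = min(1, 0.64) = 0.64
c ⊗ (a → (c ∧ (c ⊗ b))) = max(0, 0.22 + 0.64 − 1) = max(0, -0.14) = 0.00
~(c ⊗ (a → (c ∧ (c ⊗ b)))) = 1 − 0.00 = 1.00
~~(c ⊗ (a → (c ∧ (c ⊗ b)))) = 1 − 1.00 = 0.00
a ⊗ c = max(0, 0.43 + 0.22 − 1) = max(0, -0.35) = 0.00
a ∧ c = min(0.43, 0.22) = 0.22
(a ⊗ c) ∧ (a ∧ c) = min(0.00, 0.22) = 0.00
~~(c ⊗ (a → (c ∧ (c ⊗ b)))) → ((a ⊗ c) ∧ (a ∧ c)) = min(1, 1 − 0.00 + 0.00) = min(1, 1.00) = 1.00
c ∧ c = min(0.22, 0.22) = 0.22
(~~(c ⊗ (a → (c ∧ (c ⊗ b)))) → ((a ⊗ c) ∧ (a ∧ c))) ∧ (c ∧ c) = min(1.00, 0.22) = 0.22

0.22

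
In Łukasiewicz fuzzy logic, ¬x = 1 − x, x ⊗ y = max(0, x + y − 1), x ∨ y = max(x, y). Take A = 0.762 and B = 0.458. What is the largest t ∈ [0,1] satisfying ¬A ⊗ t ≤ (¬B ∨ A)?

1.000

¬A = 1 − 0.762 = 0.238
So the left factor is ¬A = 0.238.
¬B = 1 − 0.458 = 0.542
¬B ∨ A = max(0.542, 0.762) = 0.762
So the right-hand bound is ¬B ∨ A = 0.762.
The residuum of the Łukasiewicz t-norm gives the supremum: min(1, 1 − 0.238 + 0.762).
1 − 0.238 + 0.762 = 1.524, so t = min(1, 1.524) = 1.000.
Check: 0.238 ⊗ 1.000 = max(0, 0.238) = 0.238 ≤ 0.762.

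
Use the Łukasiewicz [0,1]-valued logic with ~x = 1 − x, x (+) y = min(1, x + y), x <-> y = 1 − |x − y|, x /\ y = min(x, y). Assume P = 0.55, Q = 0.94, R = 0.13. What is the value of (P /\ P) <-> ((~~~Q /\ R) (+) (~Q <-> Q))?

0.63

P /\ P = min(0.55, 0.55) = 0.55
~Q = 1 − 0.94 = 0.06
~~Q = 1 − 0.06 = 0.94
~~~Q = 1 − 0.94 = 0.06
~~~Q /\ R = min(0.06, 0.13) = 0.06
~Q <-> Q = 1 − |0.06 − 0.94| = 1 − 0.88 = 0.12
(~~~Q /\ R) (+) (~Q <-> Q) = min(1, 0.06 + 0.12) = min(1, 0.18) = 0.18
(P /\ P) <-> ((~~~Q /\ R) (+) (~Q <-> Q)) = 1 − |0.55 − 0.18| = 1 − 0.37 = 0.63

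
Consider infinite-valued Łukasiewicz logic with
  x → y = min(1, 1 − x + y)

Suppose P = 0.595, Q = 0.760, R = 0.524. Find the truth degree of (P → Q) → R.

0.524

P → Q = min(1, 1 − 0.595 + 0.760) = min(1, 1.165) = 1.000
(P → Q) → R = min(1, 1 − 1.000 + 0.524) = min(1, 0.524) = 0.524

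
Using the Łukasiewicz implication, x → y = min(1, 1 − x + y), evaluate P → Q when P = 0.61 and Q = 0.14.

0.53

P → Q = min(1, 1 − 0.61 + 0.14) = min(1, 0.53) = 0.53
For comparison, the Gödel implication (1 if x ≤ y else y) would give 0.14.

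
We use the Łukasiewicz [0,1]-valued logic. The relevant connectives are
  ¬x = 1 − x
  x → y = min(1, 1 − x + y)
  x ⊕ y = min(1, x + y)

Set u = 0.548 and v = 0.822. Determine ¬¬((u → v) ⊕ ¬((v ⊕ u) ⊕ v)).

u → v = min(1, 1 − 0.548 + 0.822) = min(1, 1.274) = 1.000
v ⊕ u = min(1, 0.822 + 0.548) = min(1, 1.370) = 1.000
(v ⊕ u) ⊕ v = min(1, 1.000 + 0.822) = min(1, 1.822) = 1.000
¬((v ⊕ u) ⊕ v) = 1 − 1.000 = 0.000
(u → v) ⊕ ¬((v ⊕ u) ⊕ v) = min(1, 1.000 + 0.000) = min(1, 1.000) = 1.000
¬((u → v) ⊕ ¬((v ⊕ u) ⊕ v)) = 1 − 1.000 = 0.000
¬¬((u → v) ⊕ ¬((v ⊕ u) ⊕ v)) = 1 − 0.000 = 1.000

1.000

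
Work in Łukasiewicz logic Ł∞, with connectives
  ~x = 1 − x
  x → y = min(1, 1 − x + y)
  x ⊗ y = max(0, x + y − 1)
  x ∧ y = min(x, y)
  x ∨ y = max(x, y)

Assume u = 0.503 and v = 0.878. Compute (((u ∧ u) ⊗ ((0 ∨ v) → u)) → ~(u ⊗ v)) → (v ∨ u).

u ∧ u = min(0.503, 0.503) = 0.503
0 ∨ v = max(0.000, 0.878) = 0.878
(0 ∨ v) → u = min(1, 1 − 0.878 + 0.503) = min(1, 0.625) = 0.625
(u ∧ u) ⊗ ((0 ∨ v) → u) = max(0, 0.503 + 0.625 − 1) = max(0, 0.128) = 0.128
u ⊗ v = max(0, 0.503 + 0.878 − 1) = max(0, 0.381) = 0.381
~(u ⊗ v) = 1 − 0.381 = 0.619
((u ∧ u) ⊗ ((0 ∨ v) → u)) → ~(u ⊗ v) = min(1, 1 − 0.128 + 0.619) = min(1, 1.491) = 1.000
v ∨ u = max(0.878, 0.503) = 0.878
(((u ∧ u) ⊗ ((0 ∨ v) → u)) → ~(u ⊗ v)) → (v ∨ u) = min(1, 1 − 1.000 + 0.878) = min(1, 0.878) = 0.878

0.878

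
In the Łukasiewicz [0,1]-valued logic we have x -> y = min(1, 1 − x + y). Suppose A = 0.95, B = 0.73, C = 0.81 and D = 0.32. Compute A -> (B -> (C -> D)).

C -> D = min(1, 1 − 0.81 + 0.32) = min(1, 0.51) = 0.51
B -> (C -> D) = min(1, 1 − 0.73 + 0.51) = min(1, 0.78) = 0.78
A -> (B -> (C -> D)) = min(1, 1 − 0.95 + 0.78) = min(1, 0.83) = 0.83

0.83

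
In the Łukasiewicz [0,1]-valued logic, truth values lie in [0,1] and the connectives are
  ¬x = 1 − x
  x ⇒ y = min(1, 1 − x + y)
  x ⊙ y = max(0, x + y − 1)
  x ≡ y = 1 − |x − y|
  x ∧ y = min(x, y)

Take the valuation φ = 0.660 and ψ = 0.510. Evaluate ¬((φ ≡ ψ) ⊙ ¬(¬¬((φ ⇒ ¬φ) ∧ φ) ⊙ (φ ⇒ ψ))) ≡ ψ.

0.850

φ ≡ ψ = 1 − |0.660 − 0.510| = 1 − 0.150 = 0.850
¬φ = 1 − 0.660 = 0.340
φ ⇒ ¬φ = min(1, 1 − 0.660 + 0.340) = min(1, 0.680) = 0.680
(φ ⇒ ¬φ) ∧ φ = min(0.680, 0.660) = 0.660
¬((φ ⇒ ¬φ) ∧ φ) = 1 − 0.660 = 0.340
¬¬((φ ⇒ ¬φ) ∧ φ) = 1 − 0.340 = 0.660
φ ⇒ ψ = min(1, 1 − 0.660 + 0.510) = min(1, 0.850) = 0.850
¬¬((φ ⇒ ¬φ) ∧ φ) ⊙ (φ ⇒ ψ) = max(0, 0.660 + 0.850 − 1) = max(0, 0.510) = 0.510
¬(¬¬((φ ⇒ ¬φ) ∧ φ) ⊙ (φ ⇒ ψ)) = 1 − 0.510 = 0.490
(φ ≡ ψ) ⊙ ¬(¬¬((φ ⇒ ¬φ) ∧ φ) ⊙ (φ ⇒ ψ)) = max(0, 0.850 + 0.490 − 1) = max(0, 0.340) = 0.340
¬((φ ≡ ψ) ⊙ ¬(¬¬((φ ⇒ ¬φ) ∧ φ) ⊙ (φ ⇒ ψ))) = 1 − 0.340 = 0.660
¬((φ ≡ ψ) ⊙ ¬(¬¬((φ ⇒ ¬φ) ∧ φ) ⊙ (φ ⇒ ψ))) ≡ ψ = 1 − |0.660 − 0.510| = 1 − 0.150 = 0.850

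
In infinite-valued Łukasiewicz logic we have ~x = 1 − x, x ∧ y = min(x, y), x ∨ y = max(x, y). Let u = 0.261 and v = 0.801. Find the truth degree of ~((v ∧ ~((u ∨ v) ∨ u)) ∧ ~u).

u ∨ v = max(0.261, 0.801) = 0.801
(u ∨ v) ∨ u = max(0.801, 0.261) = 0.801
~((u ∨ v) ∨ u) = 1 − 0.801 = 0.199
v ∧ ~((u ∨ v) ∨ u) = min(0.801, 0.199) = 0.199
~u = 1 − 0.261 = 0.739
(v ∧ ~((u ∨ v) ∨ u)) ∧ ~u = min(0.199, 0.739) = 0.199
~((v ∧ ~((u ∨ v) ∨ u)) ∧ ~u) = 1 − 0.199 = 0.801

0.801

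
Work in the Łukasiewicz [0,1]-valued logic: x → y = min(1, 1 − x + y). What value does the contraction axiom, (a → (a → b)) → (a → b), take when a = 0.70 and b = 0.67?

a → b = min(1, 1 − 0.70 + 0.67) = min(1, 0.97) = 0.97
a → (a → b) = min(1, 1 − 0.70 + 0.97) = min(1, 1.27) = 1.00
(a → (a → b)) → (a → b) = min(1, 1 − 1.00 + 0.97) = min(1, 0.97) = 0.97
(The value 0.97 < 1 shows this instance is not satisfied; fails in Ł∞ (the t-norm is not idempotent).)

0.97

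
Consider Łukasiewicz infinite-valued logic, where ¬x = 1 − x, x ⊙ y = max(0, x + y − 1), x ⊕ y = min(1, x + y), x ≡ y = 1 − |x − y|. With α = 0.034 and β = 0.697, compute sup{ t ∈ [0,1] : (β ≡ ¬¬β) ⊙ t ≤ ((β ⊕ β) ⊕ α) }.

¬β = 1 − 0.697 = 0.303
¬¬β = 1 − 0.303 = 0.697
β ≡ ¬¬β = 1 − |0.697 − 0.697| = 1 − 0.000 = 1.000
So the left factor is β ≡ ¬¬β = 1.000.
β ⊕ β = min(1, 0.697 + 0.697) = min(1, 1.394) = 1.000
(β ⊕ β) ⊕ α = min(1, 1.000 + 0.034) = min(1, 1.034) = 1.000
So the right-hand bound is (β ⊕ β) ⊕ α = 1.000.
The residuum of the Łukasiewicz t-norm gives the supremum: min(1, 1 − 1.000 + 1.000).
1 − 1.000 + 1.000 = 1.000, so t = min(1, 1.000) = 1.000.
Check: 1.000 ⊙ 1.000 = max(0, 1.000) = 1.000 ≤ 1.000.

1.000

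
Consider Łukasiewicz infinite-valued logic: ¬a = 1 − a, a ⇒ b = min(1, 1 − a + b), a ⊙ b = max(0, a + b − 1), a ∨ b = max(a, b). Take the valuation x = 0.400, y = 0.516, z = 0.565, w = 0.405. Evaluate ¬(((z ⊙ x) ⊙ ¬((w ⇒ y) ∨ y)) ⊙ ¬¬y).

z ⊙ x = max(0, 0.565 + 0.400 − 1) = max(0, -0.035) = 0.000
w ⇒ y = min(1, 1 − 0.405 + 0.516) = min(1, 1.111) = 1.000
(w ⇒ y) ∨ y = max(1.000, 0.516) = 1.000
¬((w ⇒ y) ∨ y) = 1 − 1.000 = 0.000
(z ⊙ x) ⊙ ¬((w ⇒ y) ∨ y) = max(0, 0.000 + 0.000 − 1) = max(0, -1.000) = 0.000
¬y = 1 − 0.516 = 0.484
¬¬y = 1 − 0.484 = 0.516
((z ⊙ x) ⊙ ¬((w ⇒ y) ∨ y)) ⊙ ¬¬y = max(0, 0.000 + 0.516 − 1) = max(0, -0.484) = 0.000
¬(((z ⊙ x) ⊙ ¬((w ⇒ y) ∨ y)) ⊙ ¬¬y) = 1 − 0.000 = 1.000

1.000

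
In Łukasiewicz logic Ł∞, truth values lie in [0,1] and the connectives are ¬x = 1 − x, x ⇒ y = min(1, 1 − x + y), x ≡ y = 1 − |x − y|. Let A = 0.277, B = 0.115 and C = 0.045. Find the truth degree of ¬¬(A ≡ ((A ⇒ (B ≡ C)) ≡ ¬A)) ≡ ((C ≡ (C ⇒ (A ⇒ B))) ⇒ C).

B ≡ C = 1 − |0.115 − 0.045| = 1 − 0.070 = 0.930
A ⇒ (B ≡ C) = min(1, 1 − 0.277 + 0.930) = min(1, 1.653) = 1.000
¬A = 1 − 0.277 = 0.723
(A ⇒ (B ≡ C)) ≡ ¬A = 1 − |1.000 − 0.723| = 1 − 0.277 = 0.723
A ≡ ((A ⇒ (B ≡ C)) ≡ ¬A) = 1 − |0.277 − 0.723| = 1 − 0.446 = 0.554
¬(A ≡ ((A ⇒ (B ≡ C)) ≡ ¬A)) = 1 − 0.554 = 0.446
¬¬(A ≡ ((A ⇒ (B ≡ C)) ≡ ¬A)) = 1 − 0.446 = 0.554
A ⇒ B = min(1, 1 − 0.277 + 0.115) = min(1, 0.838) = 0.838
C ⇒ (A ⇒ B) = min(1, 1 − 0.045 + 0.838) = min(1, 1.793) = 1.000
C ≡ (C ⇒ (A ⇒ B)) = 1 − |0.045 − 1.000| = 1 − 0.955 = 0.045
(C ≡ (C ⇒ (A ⇒ B))) ⇒ C = min(1, 1 − 0.045 + 0.045) = min(1, 1.000) = 1.000
¬¬(A ≡ ((A ⇒ (B ≡ C)) ≡ ¬A)) ≡ ((C ≡ (C ⇒ (A ⇒ B))) ⇒ C) = 1 − |0.554 − 1.000| = 1 − 0.446 = 0.554

0.554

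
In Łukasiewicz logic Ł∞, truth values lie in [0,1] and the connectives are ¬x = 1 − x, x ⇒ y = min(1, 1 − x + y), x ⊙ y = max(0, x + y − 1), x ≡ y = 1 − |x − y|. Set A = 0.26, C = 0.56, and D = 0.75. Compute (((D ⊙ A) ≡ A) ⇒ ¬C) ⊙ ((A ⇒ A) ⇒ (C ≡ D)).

0.50

D ⊙ A = max(0, 0.75 + 0.26 − 1) = max(0, 0.01) = 0.01
(D ⊙ A) ≡ A = 1 − |0.01 − 0.26| = 1 − 0.25 = 0.75
¬C = 1 − 0.56 = 0.44
((D ⊙ A) ≡ A) ⇒ ¬C = min(1, 1 − 0.75 + 0.44) = min(1, 0.69) = 0.69
A ⇒ A = min(1, 1 − 0.26 + 0.26) = min(1, 1.00) = 1.00
C ≡ D = 1 − |0.56 − 0.75| = 1 − 0.19 = 0.81
(A ⇒ A) ⇒ (C ≡ D) = min(1, 1 − 1.00 + 0.81) = min(1, 0.81) = 0.81
(((D ⊙ A) ≡ A) ⇒ ¬C) ⊙ ((A ⇒ A) ⇒ (C ≡ D)) = max(0, 0.69 + 0.81 − 1) = max(0, 0.50) = 0.50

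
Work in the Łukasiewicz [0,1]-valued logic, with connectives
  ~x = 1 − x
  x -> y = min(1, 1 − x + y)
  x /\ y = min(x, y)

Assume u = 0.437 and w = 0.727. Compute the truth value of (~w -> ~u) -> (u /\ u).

~w = 1 − 0.727 = 0.273
~u = 1 − 0.437 = 0.563
~w -> ~u = min(1, 1 − 0.273 + 0.563) = min(1, 1.290) = 1.000
u /\ u = min(0.437, 0.437) = 0.437
(~w -> ~u) -> (u /\ u) = min(1, 1 − 1.000 + 0.437) = min(1, 0.437) = 0.437

0.437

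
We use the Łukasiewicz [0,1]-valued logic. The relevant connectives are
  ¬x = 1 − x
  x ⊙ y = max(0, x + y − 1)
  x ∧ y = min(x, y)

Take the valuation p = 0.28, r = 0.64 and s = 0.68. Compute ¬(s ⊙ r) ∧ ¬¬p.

0.28

s ⊙ r = max(0, 0.68 + 0.64 − 1) = max(0, 0.32) = 0.32
¬(s ⊙ r) = 1 − 0.32 = 0.68
¬p = 1 − 0.28 = 0.72
¬¬p = 1 − 0.72 = 0.28
¬(s ⊙ r) ∧ ¬¬p = min(0.68, 0.28) = 0.28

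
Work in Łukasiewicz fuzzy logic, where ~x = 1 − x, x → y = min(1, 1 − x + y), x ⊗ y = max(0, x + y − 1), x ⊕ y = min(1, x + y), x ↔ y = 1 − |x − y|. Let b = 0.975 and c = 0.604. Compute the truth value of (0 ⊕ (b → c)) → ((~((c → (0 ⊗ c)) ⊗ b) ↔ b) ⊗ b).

b → c = min(1, 1 − 0.975 + 0.604) = min(1, 0.629) = 0.629
0 ⊕ (b → c) = min(1, 0.000 + 0.629) = min(1, 0.629) = 0.629
0 ⊗ c = max(0, 0.000 + 0.604 − 1) = max(0, -0.396) = 0.000
c → (0 ⊗ c) = min(1, 1 − 0.604 + 0.000) = min(1, 0.396) = 0.396
(c → (0 ⊗ c)) ⊗ b = max(0, 0.396 + 0.975 − 1) = max(0, 0.371) = 0.371
~((c → (0 ⊗ c)) ⊗ b) = 1 − 0.371 = 0.629
~((c → (0 ⊗ c)) ⊗ b) ↔ b = 1 − |0.629 − 0.975| = 1 − 0.346 = 0.654
(~((c → (0 ⊗ c)) ⊗ b) ↔ b) ⊗ b = max(0, 0.654 + 0.975 − 1) = max(0, 0.629) = 0.629
(0 ⊕ (b → c)) → ((~((c → (0 ⊗ c)) ⊗ b) ↔ b) ⊗ b) = min(1, 1 − 0.629 + 0.629) = min(1, 1.000) = 1.000

1.000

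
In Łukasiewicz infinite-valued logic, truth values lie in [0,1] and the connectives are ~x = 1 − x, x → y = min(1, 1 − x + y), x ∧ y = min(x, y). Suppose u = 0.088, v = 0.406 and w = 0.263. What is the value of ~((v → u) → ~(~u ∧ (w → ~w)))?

0.594

v → u = min(1, 1 − 0.406 + 0.088) = min(1, 0.682) = 0.682
~u = 1 − 0.088 = 0.912
~w = 1 − 0.263 = 0.737
w → ~w = min(1, 1 − 0.263 + 0.737) = min(1, 1.474) = 1.000
~u ∧ (w → ~w) = min(0.912, 1.000) = 0.912
~(~u ∧ (w → ~w)) = 1 − 0.912 = 0.088
(v → u) → ~(~u ∧ (w → ~w)) = min(1, 1 − 0.682 + 0.088) = min(1, 0.406) = 0.406
~((v → u) → ~(~u ∧ (w → ~w))) = 1 − 0.406 = 0.594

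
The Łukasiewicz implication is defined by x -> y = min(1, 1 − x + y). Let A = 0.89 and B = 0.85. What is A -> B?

0.96

A -> B = min(1, 1 − 0.89 + 0.85) = min(1, 0.96) = 0.96
For comparison, the Gödel implication (1 if x ≤ y else y) would give 0.85.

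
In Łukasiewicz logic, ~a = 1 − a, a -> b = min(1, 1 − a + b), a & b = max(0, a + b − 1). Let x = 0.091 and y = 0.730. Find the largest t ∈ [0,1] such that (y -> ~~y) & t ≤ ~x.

0.909

~y = 1 − 0.730 = 0.270
~~y = 1 − 0.270 = 0.730
y -> ~~y = min(1, 1 − 0.730 + 0.730) = min(1, 1.000) = 1.000
So the left factor is y -> ~~y = 1.000.
~x = 1 − 0.091 = 0.909
So the right-hand bound is ~x = 0.909.
The residuum of the Łukasiewicz t-norm gives the supremum: min(1, 1 − 1.000 + 0.909).
1 − 1.000 + 0.909 = 0.909, so t = min(1, 0.909) = 0.909.
Check: 1.000 & 0.909 = max(0, 0.909) = 0.909 ≤ 0.909.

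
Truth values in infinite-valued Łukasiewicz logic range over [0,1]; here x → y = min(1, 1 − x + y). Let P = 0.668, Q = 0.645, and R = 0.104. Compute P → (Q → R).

0.791

Q → R = min(1, 1 − 0.645 + 0.104) = min(1, 0.459) = 0.459
P → (Q → R) = min(1, 1 − 0.668 + 0.459) = min(1, 0.791) = 0.791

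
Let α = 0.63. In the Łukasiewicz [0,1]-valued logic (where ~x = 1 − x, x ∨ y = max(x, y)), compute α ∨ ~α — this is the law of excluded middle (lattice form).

~α = 1 − 0.63 = 0.37
α ∨ ~α = max(0.63, 0.37) = 0.63
(The value 0.63 < 1 shows this instance is not satisfied; not a Ł∞-tautology — its value is max(a, 1−a).)

0.63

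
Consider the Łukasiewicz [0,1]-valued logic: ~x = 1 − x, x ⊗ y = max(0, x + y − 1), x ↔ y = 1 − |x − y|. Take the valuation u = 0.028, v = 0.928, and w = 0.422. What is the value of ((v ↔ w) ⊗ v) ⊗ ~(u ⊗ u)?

v ↔ w = 1 − |0.928 − 0.422| = 1 − 0.506 = 0.494
(v ↔ w) ⊗ v = max(0, 0.494 + 0.928 − 1) = max(0, 0.422) = 0.422
u ⊗ u = max(0, 0.028 + 0.028 − 1) = max(0, -0.944) = 0.000
~(u ⊗ u) = 1 − 0.000 = 1.000
((v ↔ w) ⊗ v) ⊗ ~(u ⊗ u) = max(0, 0.422 + 1.000 − 1) = max(0, 0.422) = 0.422

0.422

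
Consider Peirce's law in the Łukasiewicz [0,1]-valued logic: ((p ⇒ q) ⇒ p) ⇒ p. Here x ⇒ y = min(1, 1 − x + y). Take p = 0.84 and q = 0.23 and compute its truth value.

0.84

p ⇒ q = min(1, 1 − 0.84 + 0.23) = min(1, 0.39) = 0.39
(p ⇒ q) ⇒ p = min(1, 1 − 0.39 + 0.84) = min(1, 1.45) = 1.00
((p ⇒ q) ⇒ p) ⇒ p = min(1, 1 − 1.00 + 0.84) = min(1, 0.84) = 0.84
(The value 0.84 < 1 shows this instance is not satisfied; not a Ł∞-tautology in general.)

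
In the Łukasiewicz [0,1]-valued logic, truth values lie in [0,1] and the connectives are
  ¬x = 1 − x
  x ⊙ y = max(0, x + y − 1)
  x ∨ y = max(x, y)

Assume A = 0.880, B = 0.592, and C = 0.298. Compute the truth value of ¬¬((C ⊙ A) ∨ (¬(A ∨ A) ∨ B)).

0.592

C ⊙ A = max(0, 0.298 + 0.880 − 1) = max(0, 0.178) = 0.178
A ∨ A = max(0.880, 0.880) = 0.880
¬(A ∨ A) = 1 − 0.880 = 0.120
¬(A ∨ A) ∨ B = max(0.120, 0.592) = 0.592
(C ⊙ A) ∨ (¬(A ∨ A) ∨ B) = max(0.178, 0.592) = 0.592
¬((C ⊙ A) ∨ (¬(A ∨ A) ∨ B)) = 1 − 0.592 = 0.408
¬¬((C ⊙ A) ∨ (¬(A ∨ A) ∨ B)) = 1 − 0.408 = 0.592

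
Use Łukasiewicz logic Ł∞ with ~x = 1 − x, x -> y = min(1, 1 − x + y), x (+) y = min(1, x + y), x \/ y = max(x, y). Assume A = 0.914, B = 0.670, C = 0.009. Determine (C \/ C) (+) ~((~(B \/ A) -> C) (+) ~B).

0.009

C \/ C = max(0.009, 0.009) = 0.009
B \/ A = max(0.670, 0.914) = 0.914
~(B \/ A) = 1 − 0.914 = 0.086
~(B \/ A) -> C = min(1, 1 − 0.086 + 0.009) = min(1, 0.923) = 0.923
~B = 1 − 0.670 = 0.330
(~(B \/ A) -> C) (+) ~B = min(1, 0.923 + 0.330) = min(1, 1.253) = 1.000
~((~(B \/ A) -> C) (+) ~B) = 1 − 1.000 = 0.000
(C \/ C) (+) ~((~(B \/ A) -> C) (+) ~B) = min(1, 0.009 + 0.000) = min(1, 0.009) = 0.009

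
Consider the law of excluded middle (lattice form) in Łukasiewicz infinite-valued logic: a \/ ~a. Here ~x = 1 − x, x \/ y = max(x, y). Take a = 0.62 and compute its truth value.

0.62

~a = 1 − 0.62 = 0.38
a \/ ~a = max(0.62, 0.38) = 0.62
(The value 0.62 < 1 shows this instance is not satisfied; not a Ł∞-tautology — its value is max(a, 1−a).)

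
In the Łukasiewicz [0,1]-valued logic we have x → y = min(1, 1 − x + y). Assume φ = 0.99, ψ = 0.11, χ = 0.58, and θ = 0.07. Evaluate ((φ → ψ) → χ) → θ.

φ → ψ = min(1, 1 − 0.99 + 0.11) = min(1, 0.12) = 0.12
(φ → ψ) → χ = min(1, 1 − 0.12 + 0.58) = min(1, 1.46) = 1.00
((φ → ψ) → χ) → θ = min(1, 1 − 1.00 + 0.07) = min(1, 0.07) = 0.07

0.07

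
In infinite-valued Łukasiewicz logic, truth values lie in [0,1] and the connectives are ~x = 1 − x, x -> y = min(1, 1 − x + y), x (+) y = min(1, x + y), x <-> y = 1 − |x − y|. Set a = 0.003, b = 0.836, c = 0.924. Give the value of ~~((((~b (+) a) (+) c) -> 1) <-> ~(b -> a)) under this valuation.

0.833

~b = 1 − 0.836 = 0.164
~b (+) a = min(1, 0.164 + 0.003) = min(1, 0.167) = 0.167
(~b (+) a) (+) c = min(1, 0.167 + 0.924) = min(1, 1.091) = 1.000
((~b (+) a) (+) c) -> 1 = min(1, 1 − 1.000 + 1.000) = min(1, 1.000) = 1.000
b -> a = min(1, 1 − 0.836 + 0.003) = min(1, 0.167) = 0.167
~(b -> a) = 1 − 0.167 = 0.833
(((~b (+) a) (+) c) -> 1) <-> ~(b -> a) = 1 − |1.000 − 0.833| = 1 − 0.167 = 0.833
~((((~b (+) a) (+) c) -> 1) <-> ~(b -> a)) = 1 − 0.833 = 0.167
~~((((~b (+) a) (+) c) -> 1) <-> ~(b -> a)) = 1 − 0.167 = 0.833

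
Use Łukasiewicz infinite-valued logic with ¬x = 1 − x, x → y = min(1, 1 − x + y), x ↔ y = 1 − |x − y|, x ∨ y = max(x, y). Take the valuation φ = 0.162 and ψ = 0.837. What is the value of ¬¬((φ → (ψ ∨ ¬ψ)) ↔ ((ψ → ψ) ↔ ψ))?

¬ψ = 1 − 0.837 = 0.163
ψ ∨ ¬ψ = max(0.837, 0.163) = 0.837
φ → (ψ ∨ ¬ψ) = min(1, 1 − 0.162 + 0.837) = min(1, 1.675) = 1.000
ψ → ψ = min(1, 1 − 0.837 + 0.837) = min(1, 1.000) = 1.000
(ψ → ψ) ↔ ψ = 1 − |1.000 − 0.837| = 1 − 0.163 = 0.837
(φ → (ψ ∨ ¬ψ)) ↔ ((ψ → ψ) ↔ ψ) = 1 − |1.000 − 0.837| = 1 − 0.163 = 0.837
¬((φ → (ψ ∨ ¬ψ)) ↔ ((ψ → ψ) ↔ ψ)) = 1 − 0.837 = 0.163
¬¬((φ → (ψ ∨ ¬ψ)) ↔ ((ψ → ψ) ↔ ψ)) = 1 − 0.163 = 0.837

0.837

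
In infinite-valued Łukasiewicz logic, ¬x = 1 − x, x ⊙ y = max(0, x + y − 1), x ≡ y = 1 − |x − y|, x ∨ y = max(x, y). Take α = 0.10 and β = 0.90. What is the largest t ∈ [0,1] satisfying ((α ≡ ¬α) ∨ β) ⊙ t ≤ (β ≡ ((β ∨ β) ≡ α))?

0.40

¬α = 1 − 0.10 = 0.90
α ≡ ¬α = 1 − |0.10 − 0.90| = 1 − 0.80 = 0.20
(α ≡ ¬α) ∨ β = max(0.20, 0.90) = 0.90
So the left factor is (α ≡ ¬α) ∨ β = 0.90.
β ∨ β = max(0.90, 0.90) = 0.90
(β ∨ β) ≡ α = 1 − |0.90 − 0.10| = 1 − 0.80 = 0.20
β ≡ ((β ∨ β) ≡ α) = 1 − |0.90 − 0.20| = 1 − 0.70 = 0.30
So the right-hand bound is β ≡ ((β ∨ β) ≡ α) = 0.30.
The residuum of the Łukasiewicz t-norm gives the supremum: min(1, 1 − 0.90 + 0.30).
1 − 0.90 + 0.30 = 0.40, so t = min(1, 0.40) = 0.40.
Check: 0.90 ⊙ 0.40 = max(0, 0.30) = 0.30 ≤ 0.30.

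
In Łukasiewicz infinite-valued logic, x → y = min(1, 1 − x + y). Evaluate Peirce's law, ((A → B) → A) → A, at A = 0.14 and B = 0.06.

0.92

A → B = min(1, 1 − 0.14 + 0.06) = min(1, 0.92) = 0.92
(A → B) → A = min(1, 1 − 0.92 + 0.14) = min(1, 0.22) = 0.22
((A → B) → A) → A = min(1, 1 − 0.22 + 0.14) = min(1, 0.92) = 0.92
(The value 0.92 < 1 shows this instance is not satisfied; not a Ł∞-tautology in general.)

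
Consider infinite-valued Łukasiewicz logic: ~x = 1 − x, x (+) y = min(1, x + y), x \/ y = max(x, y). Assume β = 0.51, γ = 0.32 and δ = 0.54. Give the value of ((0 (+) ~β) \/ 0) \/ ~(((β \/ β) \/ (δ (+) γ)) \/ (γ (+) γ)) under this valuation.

~β = 1 − 0.51 = 0.49
0 (+) ~β = min(1, 0.00 + 0.49) = min(1, 0.49) = 0.49
(0 (+) ~β) \/ 0 = max(0.49, 0.00) = 0.49
β \/ β = max(0.51, 0.51) = 0.51
δ (+) γ = min(1, 0.54 + 0.32) = min(1, 0.86) = 0.86
(β \/ β) \/ (δ (+) γ) = max(0.51, 0.86) = 0.86
γ (+) γ = min(1, 0.32 + 0.32) = min(1, 0.64) = 0.64
((β \/ β) \/ (δ (+) γ)) \/ (γ (+) γ) = max(0.86, 0.64) = 0.86
~(((β \/ β) \/ (δ (+) γ)) \/ (γ (+) γ)) = 1 − 0.86 = 0.14
((0 (+) ~β) \/ 0) \/ ~(((β \/ β) \/ (δ (+) γ)) \/ (γ (+) γ)) = max(0.49, 0.14) = 0.49

0.49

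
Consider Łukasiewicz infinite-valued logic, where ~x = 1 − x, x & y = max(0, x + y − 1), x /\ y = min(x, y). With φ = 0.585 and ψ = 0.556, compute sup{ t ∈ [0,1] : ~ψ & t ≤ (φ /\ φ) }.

1.000

~ψ = 1 − 0.556 = 0.444
So the left factor is ~ψ = 0.444.
φ /\ φ = min(0.585, 0.585) = 0.585
So the right-hand bound is φ /\ φ = 0.585.
The residuum of the Łukasiewicz t-norm gives the supremum: min(1, 1 − 0.444 + 0.585).
1 − 0.444 + 0.585 = 1.141, so t = min(1, 1.141) = 1.000.
Check: 0.444 & 1.000 = max(0, 0.444) = 0.444 ≤ 0.585.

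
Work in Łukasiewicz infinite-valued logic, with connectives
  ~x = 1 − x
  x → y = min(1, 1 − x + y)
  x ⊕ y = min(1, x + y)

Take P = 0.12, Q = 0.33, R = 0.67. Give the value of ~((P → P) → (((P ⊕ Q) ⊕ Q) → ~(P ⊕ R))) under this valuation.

0.57

P → P = min(1, 1 − 0.12 + 0.12) = min(1, 1.00) = 1.00
P ⊕ Q = min(1, 0.12 + 0.33) = min(1, 0.45) = 0.45
(P ⊕ Q) ⊕ Q = min(1, 0.45 + 0.33) = min(1, 0.78) = 0.78
P ⊕ R = min(1, 0.12 + 0.67) = min(1, 0.79) = 0.79
~(P ⊕ R) = 1 − 0.79 = 0.21
((P ⊕ Q) ⊕ Q) → ~(P ⊕ R) = min(1, 1 − 0.78 + 0.21) = min(1, 0.43) = 0.43
(P → P) → (((P ⊕ Q) ⊕ Q) → ~(P ⊕ R)) = min(1, 1 − 1.00 + 0.43) = min(1, 0.43) = 0.43
~((P → P) → (((P ⊕ Q) ⊕ Q) → ~(P ⊕ R))) = 1 − 0.43 = 0.57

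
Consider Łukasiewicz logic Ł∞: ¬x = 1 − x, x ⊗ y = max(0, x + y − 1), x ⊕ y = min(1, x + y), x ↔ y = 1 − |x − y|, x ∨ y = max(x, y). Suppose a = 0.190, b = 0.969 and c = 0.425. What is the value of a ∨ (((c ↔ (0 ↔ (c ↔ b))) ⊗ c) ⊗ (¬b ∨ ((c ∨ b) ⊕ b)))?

0.306

c ↔ b = 1 − |0.425 − 0.969| = 1 − 0.544 = 0.456
0 ↔ (c ↔ b) = 1 − |0.000 − 0.456| = 1 − 0.456 = 0.544
c ↔ (0 ↔ (c ↔ b)) = 1 − |0.425 − 0.544| = 1 − 0.119 = 0.881
(c ↔ (0 ↔ (c ↔ b))) ⊗ c = max(0, 0.881 + 0.425 − 1) = max(0, 0.306) = 0.306
¬b = 1 − 0.969 = 0.031
c ∨ b = max(0.425, 0.969) = 0.969
(c ∨ b) ⊕ b = min(1, 0.969 + 0.969) = min(1, 1.938) = 1.000
¬b ∨ ((c ∨ b) ⊕ b) = max(0.031, 1.000) = 1.000
((c ↔ (0 ↔ (c ↔ b))) ⊗ c) ⊗ (¬b ∨ ((c ∨ b) ⊕ b)) = max(0, 0.306 + 1.000 − 1) = max(0, 0.306) = 0.306
a ∨ (((c ↔ (0 ↔ (c ↔ b))) ⊗ c) ⊗ (¬b ∨ ((c ∨ b) ⊕ b))) = max(0.190, 0.306) = 0.306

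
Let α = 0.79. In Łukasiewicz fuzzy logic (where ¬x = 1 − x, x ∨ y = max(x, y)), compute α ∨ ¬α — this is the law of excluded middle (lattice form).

¬α = 1 − 0.79 = 0.21
α ∨ ¬α = max(0.79, 0.21) = 0.79
(The value 0.79 < 1 shows this instance is not satisfied; not a Ł∞-tautology — its value is max(a, 1−a).)

0.79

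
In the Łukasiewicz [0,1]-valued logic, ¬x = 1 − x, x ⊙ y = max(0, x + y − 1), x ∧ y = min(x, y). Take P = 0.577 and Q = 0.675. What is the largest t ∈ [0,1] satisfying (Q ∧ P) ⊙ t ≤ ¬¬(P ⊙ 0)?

0.423

Q ∧ P = min(0.675, 0.577) = 0.577
So the left factor is Q ∧ P = 0.577.
P ⊙ 0 = max(0, 0.577 + 0.000 − 1) = max(0, -0.423) = 0.000
¬(P ⊙ 0) = 1 − 0.000 = 1.000
¬¬(P ⊙ 0) = 1 − 1.000 = 0.000
So the right-hand bound is ¬¬(P ⊙ 0) = 0.000.
The residuum of the Łukasiewicz t-norm gives the supremum: min(1, 1 − 0.577 + 0.000).
1 − 0.577 + 0.000 = 0.423, so t = min(1, 0.423) = 0.423.
Check: 0.577 ⊙ 0.423 = max(0, 0.000) = 0.000 ≤ 0.000.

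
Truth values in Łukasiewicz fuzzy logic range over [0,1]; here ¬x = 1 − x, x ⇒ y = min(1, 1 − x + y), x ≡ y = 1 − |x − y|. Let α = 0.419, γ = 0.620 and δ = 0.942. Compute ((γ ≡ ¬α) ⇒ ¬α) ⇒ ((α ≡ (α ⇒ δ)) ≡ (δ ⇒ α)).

¬α = 1 − 0.419 = 0.581
γ ≡ ¬α = 1 − |0.620 − 0.581| = 1 − 0.039 = 0.961
(γ ≡ ¬α) ⇒ ¬α = min(1, 1 − 0.961 + 0.581) = min(1, 0.620) = 0.620
α ⇒ δ = min(1, 1 − 0.419 + 0.942) = min(1, 1.523) = 1.000
α ≡ (α ⇒ δ) = 1 − |0.419 − 1.000| = 1 − 0.581 = 0.419
δ ⇒ α = min(1, 1 − 0.942 + 0.419) = min(1, 0.477) = 0.477
(α ≡ (α ⇒ δ)) ≡ (δ ⇒ α) = 1 − |0.419 − 0.477| = 1 − 0.058 = 0.942
((γ ≡ ¬α) ⇒ ¬α) ⇒ ((α ≡ (α ⇒ δ)) ≡ (δ ⇒ α)) = min(1, 1 − 0.620 + 0.942) = min(1, 1.322) = 1.000

1.000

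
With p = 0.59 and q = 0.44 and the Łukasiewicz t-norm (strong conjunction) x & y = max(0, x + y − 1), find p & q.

p & q = max(0, 0.59 + 0.44 − 1) = max(0, 0.03) = 0.03
For comparison, the Gödel (minimum) t-norm min(x, y) would give 0.44.

0.03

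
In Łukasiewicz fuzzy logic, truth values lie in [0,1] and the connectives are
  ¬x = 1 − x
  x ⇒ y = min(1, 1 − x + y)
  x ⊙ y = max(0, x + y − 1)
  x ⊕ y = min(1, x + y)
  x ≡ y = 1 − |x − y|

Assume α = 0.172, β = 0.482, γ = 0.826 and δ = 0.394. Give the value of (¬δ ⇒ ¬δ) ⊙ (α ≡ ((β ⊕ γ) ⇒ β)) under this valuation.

0.690

¬δ = 1 − 0.394 = 0.606
¬δ ⇒ ¬δ = min(1, 1 − 0.606 + 0.606) = min(1, 1.000) = 1.000
β ⊕ γ = min(1, 0.482 + 0.826) = min(1, 1.308) = 1.000
(β ⊕ γ) ⇒ β = min(1, 1 − 1.000 + 0.482) = min(1, 0.482) = 0.482
α ≡ ((β ⊕ γ) ⇒ β) = 1 − |0.172 − 0.482| = 1 − 0.310 = 0.690
(¬δ ⇒ ¬δ) ⊙ (α ≡ ((β ⊕ γ) ⇒ β)) = max(0, 1.000 + 0.690 − 1) = max(0, 0.690) = 0.690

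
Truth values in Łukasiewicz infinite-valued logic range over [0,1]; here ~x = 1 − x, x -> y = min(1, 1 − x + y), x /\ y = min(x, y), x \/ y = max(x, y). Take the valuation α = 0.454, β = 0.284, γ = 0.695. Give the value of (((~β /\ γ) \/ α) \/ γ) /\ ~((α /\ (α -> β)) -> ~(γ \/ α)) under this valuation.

0.149

~β = 1 − 0.284 = 0.716
~β /\ γ = min(0.716, 0.695) = 0.695
(~β /\ γ) \/ α = max(0.695, 0.454) = 0.695
((~β /\ γ) \/ α) \/ γ = max(0.695, 0.695) = 0.695
α -> β = min(1, 1 − 0.454 + 0.284) = min(1, 0.830) = 0.830
α /\ (α -> β) = min(0.454, 0.830) = 0.454
γ \/ α = max(0.695, 0.454) = 0.695
~(γ \/ α) = 1 − 0.695 = 0.305
(α /\ (α -> β)) -> ~(γ \/ α) = min(1, 1 − 0.454 + 0.305) = min(1, 0.851) = 0.851
~((α /\ (α -> β)) -> ~(γ \/ α)) = 1 − 0.851 = 0.149
(((~β /\ γ) \/ α) \/ γ) /\ ~((α /\ (α -> β)) -> ~(γ \/ α)) = min(0.695, 0.149) = 0.149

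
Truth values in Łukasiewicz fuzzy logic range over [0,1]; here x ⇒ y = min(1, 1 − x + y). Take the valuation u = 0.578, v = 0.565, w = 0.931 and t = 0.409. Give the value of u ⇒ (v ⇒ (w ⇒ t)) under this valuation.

1.000

w ⇒ t = min(1, 1 − 0.931 + 0.409) = min(1, 0.478) = 0.478
v ⇒ (w ⇒ t) = min(1, 1 − 0.565 + 0.478) = min(1, 0.913) = 0.913
u ⇒ (v ⇒ (w ⇒ t)) = min(1, 1 − 0.578 + 0.913) = min(1, 1.335) = 1.000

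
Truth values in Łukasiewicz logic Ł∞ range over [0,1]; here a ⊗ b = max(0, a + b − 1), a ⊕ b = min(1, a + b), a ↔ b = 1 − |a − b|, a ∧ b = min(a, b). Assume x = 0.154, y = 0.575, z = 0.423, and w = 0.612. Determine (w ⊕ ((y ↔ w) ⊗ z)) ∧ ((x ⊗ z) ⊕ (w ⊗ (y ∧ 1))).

0.187

y ↔ w = 1 − |0.575 − 0.612| = 1 − 0.037 = 0.963
(y ↔ w) ⊗ z = max(0, 0.963 + 0.423 − 1) = max(0, 0.386) = 0.386
w ⊕ ((y ↔ w) ⊗ z) = min(1, 0.612 + 0.386) = min(1, 0.998) = 0.998
x ⊗ z = max(0, 0.154 + 0.423 − 1) = max(0, -0.423) = 0.000
y ∧ 1 = min(0.575, 1.000) = 0.575
w ⊗ (y ∧ 1) = max(0, 0.612 + 0.575 − 1) = max(0, 0.187) = 0.187
(x ⊗ z) ⊕ (w ⊗ (y ∧ 1)) = min(1, 0.000 + 0.187) = min(1, 0.187) = 0.187
(w ⊕ ((y ↔ w) ⊗ z)) ∧ ((x ⊗ z) ⊕ (w ⊗ (y ∧ 1))) = min(0.998, 0.187) = 0.187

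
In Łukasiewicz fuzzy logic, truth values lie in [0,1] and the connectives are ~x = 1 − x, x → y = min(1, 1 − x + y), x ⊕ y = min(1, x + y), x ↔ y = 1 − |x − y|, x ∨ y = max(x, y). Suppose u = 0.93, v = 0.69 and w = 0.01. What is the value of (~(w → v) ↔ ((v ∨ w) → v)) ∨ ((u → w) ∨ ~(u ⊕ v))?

0.08

w → v = min(1, 1 − 0.01 + 0.69) = min(1, 1.68) = 1.00
~(w → v) = 1 − 1.00 = 0.00
v ∨ w = max(0.69, 0.01) = 0.69
(v ∨ w) → v = min(1, 1 − 0.69 + 0.69) = min(1, 1.00) = 1.00
~(w → v) ↔ ((v ∨ w) → v) = 1 − |0.00 − 1.00| = 1 − 1.00 = 0.00
u → w = min(1, 1 − 0.93 + 0.01) = min(1, 0.08) = 0.08
u ⊕ v = min(1, 0.93 + 0.69) = min(1, 1.62) = 1.00
~(u ⊕ v) = 1 − 1.00 = 0.00
(u → w) ∨ ~(u ⊕ v) = max(0.08, 0.00) = 0.08
(~(w → v) ↔ ((v ∨ w) → v)) ∨ ((u → w) ∨ ~(u ⊕ v)) = max(0.00, 0.08) = 0.08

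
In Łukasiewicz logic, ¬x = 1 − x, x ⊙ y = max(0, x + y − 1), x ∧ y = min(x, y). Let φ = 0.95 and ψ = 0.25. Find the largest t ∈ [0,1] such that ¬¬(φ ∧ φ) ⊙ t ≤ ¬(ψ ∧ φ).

0.80

φ ∧ φ = min(0.95, 0.95) = 0.95
¬(φ ∧ φ) = 1 − 0.95 = 0.05
¬¬(φ ∧ φ) = 1 − 0.05 = 0.95
So the left factor is ¬¬(φ ∧ φ) = 0.95.
ψ ∧ φ = min(0.25, 0.95) = 0.25
¬(ψ ∧ φ) = 1 − 0.25 = 0.75
So the right-hand bound is ¬(ψ ∧ φ) = 0.75.
The residuum of the Łukasiewicz t-norm gives the supremum: min(1, 1 − 0.95 + 0.75).
1 − 0.95 + 0.75 = 0.80, so t = min(1, 0.80) = 0.80.
Check: 0.95 ⊙ 0.80 = max(0, 0.75) = 0.75 ≤ 0.75.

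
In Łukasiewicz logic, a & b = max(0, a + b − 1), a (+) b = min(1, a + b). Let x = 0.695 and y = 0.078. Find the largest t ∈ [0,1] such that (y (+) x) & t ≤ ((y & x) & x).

0.227

y (+) x = min(1, 0.078 + 0.695) = min(1, 0.773) = 0.773
So the left factor is y (+) x = 0.773.
y & x = max(0, 0.078 + 0.695 − 1) = max(0, -0.227) = 0.000
(y & x) & x = max(0, 0.000 + 0.695 − 1) = max(0, -0.305) = 0.000
So the right-hand bound is (y & x) & x = 0.000.
The residuum of the Łukasiewicz t-norm gives the supremum: min(1, 1 − 0.773 + 0.000).
1 − 0.773 + 0.000 = 0.227, so t = min(1, 0.227) = 0.227.
Check: 0.773 & 0.227 = max(0, 0.000) = 0.000 ≤ 0.000.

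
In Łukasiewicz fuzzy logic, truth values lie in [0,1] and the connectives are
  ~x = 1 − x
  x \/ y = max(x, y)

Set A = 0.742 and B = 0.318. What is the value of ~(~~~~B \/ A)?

0.258

~B = 1 − 0.318 = 0.682
~~B = 1 − 0.682 = 0.318
~~~B = 1 − 0.318 = 0.682
~~~~B = 1 − 0.682 = 0.318
~~~~B \/ A = max(0.318, 0.742) = 0.742
~(~~~~B \/ A) = 1 − 0.742 = 0.258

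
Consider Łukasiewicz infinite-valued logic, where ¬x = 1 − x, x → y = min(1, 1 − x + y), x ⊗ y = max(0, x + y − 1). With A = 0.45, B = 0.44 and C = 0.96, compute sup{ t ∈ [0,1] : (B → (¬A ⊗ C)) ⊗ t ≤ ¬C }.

¬A = 1 − 0.45 = 0.55
¬A ⊗ C = max(0, 0.55 + 0.96 − 1) = max(0, 0.51) = 0.51
B → (¬A ⊗ C) = min(1, 1 − 0.44 + 0.51) = min(1, 1.07) = 1.00
So the left factor is B → (¬A ⊗ C) = 1.00.
¬C = 1 − 0.96 = 0.04
So the right-hand bound is ¬C = 0.04.
The residuum of the Łukasiewicz t-norm gives the supremum: min(1, 1 − 1.00 + 0.04).
1 − 1.00 + 0.04 = 0.04, so t = min(1, 0.04) = 0.04.
Check: 1.00 ⊗ 0.04 = max(0, 0.04) = 0.04 ≤ 0.04.

0.04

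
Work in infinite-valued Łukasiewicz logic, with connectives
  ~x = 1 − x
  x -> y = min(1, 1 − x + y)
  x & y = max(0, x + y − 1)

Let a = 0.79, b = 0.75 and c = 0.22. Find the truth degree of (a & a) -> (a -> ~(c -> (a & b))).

0.63

a & a = max(0, 0.79 + 0.79 − 1) = max(0, 0.58) = 0.58
a & b = max(0, 0.79 + 0.75 − 1) = max(0, 0.54) = 0.54
c -> (a & b) = min(1, 1 − 0.22 + 0.54) = min(1, 1.32) = 1.00
~(c -> (a & b)) = 1 − 1.00 = 0.00
a -> ~(c -> (a & b)) = min(1, 1 − 0.79 + 0.00) = min(1, 0.21) = 0.21
(a & a) -> (a -> ~(c -> (a & b))) = min(1, 1 − 0.58 + 0.21) = min(1, 0.63) = 0.63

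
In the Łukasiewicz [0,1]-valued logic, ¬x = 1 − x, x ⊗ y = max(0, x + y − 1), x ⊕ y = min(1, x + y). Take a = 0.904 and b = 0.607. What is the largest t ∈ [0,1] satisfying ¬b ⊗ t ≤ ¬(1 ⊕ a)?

¬b = 1 − 0.607 = 0.393
So the left factor is ¬b = 0.393.
1 ⊕ a = min(1, 1.000 + 0.904) = min(1, 1.904) = 1.000
¬(1 ⊕ a) = 1 − 1.000 = 0.000
So the right-hand bound is ¬(1 ⊕ a) = 0.000.
The residuum of the Łukasiewicz t-norm gives the supremum: min(1, 1 − 0.393 + 0.000).
1 − 0.393 + 0.000 = 0.607, so t = min(1, 0.607) = 0.607.
Check: 0.393 ⊗ 0.607 = max(0, 0.000) = 0.000 ≤ 0.000.

0.607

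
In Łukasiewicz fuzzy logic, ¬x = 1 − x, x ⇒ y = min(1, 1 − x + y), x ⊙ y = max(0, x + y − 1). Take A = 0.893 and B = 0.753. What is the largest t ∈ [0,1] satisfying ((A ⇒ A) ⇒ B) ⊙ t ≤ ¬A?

A ⇒ A = min(1, 1 − 0.893 + 0.893) = min(1, 1.000) = 1.000
(A ⇒ A) ⇒ B = min(1, 1 − 1.000 + 0.753) = min(1, 0.753) = 0.753
So the left factor is (A ⇒ A) ⇒ B = 0.753.
¬A = 1 − 0.893 = 0.107
So the right-hand bound is ¬A = 0.107.
The residuum of the Łukasiewicz t-norm gives the supremum: min(1, 1 − 0.753 + 0.107).
1 − 0.753 + 0.107 = 0.354, so t = min(1, 0.354) = 0.354.
Check: 0.753 ⊙ 0.354 = max(0, 0.107) = 0.107 ≤ 0.107.

0.354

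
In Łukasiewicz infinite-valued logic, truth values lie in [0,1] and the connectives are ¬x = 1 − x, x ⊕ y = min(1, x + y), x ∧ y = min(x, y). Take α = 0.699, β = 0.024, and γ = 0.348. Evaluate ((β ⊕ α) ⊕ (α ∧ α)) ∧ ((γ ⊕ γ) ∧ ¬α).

0.301

β ⊕ α = min(1, 0.024 + 0.699) = min(1, 0.723) = 0.723
α ∧ α = min(0.699, 0.699) = 0.699
(β ⊕ α) ⊕ (α ∧ α) = min(1, 0.723 + 0.699) = min(1, 1.422) = 1.000
γ ⊕ γ = min(1, 0.348 + 0.348) = min(1, 0.696) = 0.696
¬α = 1 − 0.699 = 0.301
(γ ⊕ γ) ∧ ¬α = min(0.696, 0.301) = 0.301
((β ⊕ α) ⊕ (α ∧ α)) ∧ ((γ ⊕ γ) ∧ ¬α) = min(1.000, 0.301) = 0.301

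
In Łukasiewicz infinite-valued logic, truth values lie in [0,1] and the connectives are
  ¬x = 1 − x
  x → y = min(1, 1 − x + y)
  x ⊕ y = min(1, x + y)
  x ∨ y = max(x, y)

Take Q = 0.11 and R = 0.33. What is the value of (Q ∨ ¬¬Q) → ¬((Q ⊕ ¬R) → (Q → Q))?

¬Q = 1 − 0.11 = 0.89
¬¬Q = 1 − 0.89 = 0.11
Q ∨ ¬¬Q = max(0.11, 0.11) = 0.11
¬R = 1 − 0.33 = 0.67
Q ⊕ ¬R = min(1, 0.11 + 0.67) = min(1, 0.78) = 0.78
Q → Q = min(1, 1 − 0.11 + 0.11) = min(1, 1.00) = 1.00
(Q ⊕ ¬R) → (Q → Q) = min(1, 1 − 0.78 + 1.00) = min(1, 1.22) = 1.00
¬((Q ⊕ ¬R) → (Q → Q)) = 1 − 1.00 = 0.00
(Q ∨ ¬¬Q) → ¬((Q ⊕ ¬R) → (Q → Q)) = min(1, 1 − 0.11 + 0.00) = min(1, 0.89) = 0.89

0.89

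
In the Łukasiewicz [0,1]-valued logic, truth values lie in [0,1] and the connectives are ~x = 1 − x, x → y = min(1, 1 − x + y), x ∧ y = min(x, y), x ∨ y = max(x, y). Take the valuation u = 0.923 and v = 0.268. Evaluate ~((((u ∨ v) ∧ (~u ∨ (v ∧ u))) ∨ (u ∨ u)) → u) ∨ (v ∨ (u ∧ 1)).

u ∨ v = max(0.923, 0.268) = 0.923
~u = 1 − 0.923 = 0.077
v ∧ u = min(0.268, 0.923) = 0.268
~u ∨ (v ∧ u) = max(0.077, 0.268) = 0.268
(u ∨ v) ∧ (~u ∨ (v ∧ u)) = min(0.923, 0.268) = 0.268
u ∨ u = max(0.923, 0.923) = 0.923
((u ∨ v) ∧ (~u ∨ (v ∧ u))) ∨ (u ∨ u) = max(0.268, 0.923) = 0.923
(((u ∨ v) ∧ (~u ∨ (v ∧ u))) ∨ (u ∨ u)) → u = min(1, 1 − 0.923 + 0.923) = min(1, 1.000) = 1.000
~((((u ∨ v) ∧ (~u ∨ (v ∧ u))) ∨ (u ∨ u)) → u) = 1 − 1.000 = 0.000
u ∧ 1 = min(0.923, 1.000) = 0.923
v ∨ (u ∧ 1) = max(0.268, 0.923) = 0.923
~((((u ∨ v) ∧ (~u ∨ (v ∧ u))) ∨ (u ∨ u)) → u) ∨ (v ∨ (u ∧ 1)) = max(0.000, 0.923) = 0.923

0.923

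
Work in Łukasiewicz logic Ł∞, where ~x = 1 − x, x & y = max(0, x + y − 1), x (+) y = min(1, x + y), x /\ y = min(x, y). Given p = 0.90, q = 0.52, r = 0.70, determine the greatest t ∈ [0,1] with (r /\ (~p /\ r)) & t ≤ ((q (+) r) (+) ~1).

1.00

~p = 1 − 0.90 = 0.10
~p /\ r = min(0.10, 0.70) = 0.10
r /\ (~p /\ r) = min(0.70, 0.10) = 0.10
So the left factor is r /\ (~p /\ r) = 0.10.
q (+) r = min(1, 0.52 + 0.70) = min(1, 1.22) = 1.00
~1 = 1 − 1.00 = 0.00
(q (+) r) (+) ~1 = min(1, 1.00 + 0.00) = min(1, 1.00) = 1.00
So the right-hand bound is (q (+) r) (+) ~1 = 1.00.
The residuum of the Łukasiewicz t-norm gives the supremum: min(1, 1 − 0.10 + 1.00).
1 − 0.10 + 1.00 = 1.90, so t = min(1, 1.90) = 1.00.
Check: 0.10 & 1.00 = max(0, 0.10) = 0.10 ≤ 1.00.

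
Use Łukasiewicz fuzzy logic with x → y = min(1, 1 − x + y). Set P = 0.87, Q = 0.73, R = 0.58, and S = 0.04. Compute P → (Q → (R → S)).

0.86

R → S = min(1, 1 − 0.58 + 0.04) = min(1, 0.46) = 0.46
Q → (R → S) = min(1, 1 − 0.73 + 0.46) = min(1, 0.73) = 0.73
P → (Q → (R → S)) = min(1, 1 − 0.87 + 0.73) = min(1, 0.86) = 0.86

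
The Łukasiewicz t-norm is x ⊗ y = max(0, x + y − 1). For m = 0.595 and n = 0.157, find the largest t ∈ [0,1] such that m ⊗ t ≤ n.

0.562

The residuum of the Łukasiewicz t-norm gives the supremum: min(1, 1 − 0.595 + 0.157).
1 − 0.595 + 0.157 = 0.562, so t = min(1, 0.562) = 0.562.
Check: 0.595 ⊗ 0.562 = max(0, 0.157) = 0.157 ≤ 0.157.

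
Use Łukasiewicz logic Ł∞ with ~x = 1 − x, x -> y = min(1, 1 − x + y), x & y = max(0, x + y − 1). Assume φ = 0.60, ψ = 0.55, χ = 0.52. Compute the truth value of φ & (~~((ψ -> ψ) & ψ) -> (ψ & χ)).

ψ -> ψ = min(1, 1 − 0.55 + 0.55) = min(1, 1.00) = 1.00
(ψ -> ψ) & ψ = max(0, 1.00 + 0.55 − 1) = max(0, 0.55) = 0.55
~((ψ -> ψ) & ψ) = 1 − 0.55 = 0.45
~~((ψ -> ψ) & ψ) = 1 − 0.45 = 0.55
ψ & χ = max(0, 0.55 + 0.52 − 1) = max(0, 0.07) = 0.07
~~((ψ -> ψ) & ψ) -> (ψ & χ) = min(1, 1 − 0.55 + 0.07) = min(1, 0.52) = 0.52
φ & (~~((ψ -> ψ) & ψ) -> (ψ & χ)) = max(0, 0.60 + 0.52 − 1) = max(0, 0.12) = 0.12

0.12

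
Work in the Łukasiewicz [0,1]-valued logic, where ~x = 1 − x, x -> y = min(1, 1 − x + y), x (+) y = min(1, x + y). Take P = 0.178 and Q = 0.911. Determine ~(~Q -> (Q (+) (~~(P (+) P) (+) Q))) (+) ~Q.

~Q = 1 − 0.911 = 0.089
P (+) P = min(1, 0.178 + 0.178) = min(1, 0.356) = 0.356
~(P (+) P) = 1 − 0.356 = 0.644
~~(P (+) P) = 1 − 0.644 = 0.356
~~(P (+) P) (+) Q = min(1, 0.356 + 0.911) = min(1, 1.267) = 1.000
Q (+) (~~(P (+) P) (+) Q) = min(1, 0.911 + 1.000) = min(1, 1.911) = 1.000
~Q -> (Q (+) (~~(P (+) P) (+) Q)) = min(1, 1 − 0.089 + 1.000) = min(1, 1.911) = 1.000
~(~Q -> (Q (+) (~~(P (+) P) (+) Q))) = 1 − 1.000 = 0.000
~(~Q -> (Q (+) (~~(P (+) P) (+) Q))) (+) ~Q = min(1, 0.000 + 0.089) = min(1, 0.089) = 0.089

0.089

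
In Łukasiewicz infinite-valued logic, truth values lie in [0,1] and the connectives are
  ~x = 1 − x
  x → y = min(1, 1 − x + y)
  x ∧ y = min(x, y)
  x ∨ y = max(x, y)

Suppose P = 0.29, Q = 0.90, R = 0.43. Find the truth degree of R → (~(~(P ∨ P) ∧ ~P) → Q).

P ∨ P = max(0.29, 0.29) = 0.29
~(P ∨ P) = 1 − 0.29 = 0.71
~P = 1 − 0.29 = 0.71
~(P ∨ P) ∧ ~P = min(0.71, 0.71) = 0.71
~(~(P ∨ P) ∧ ~P) = 1 − 0.71 = 0.29
~(~(P ∨ P) ∧ ~P) → Q = min(1, 1 − 0.29 + 0.90) = min(1, 1.61) = 1.00
R → (~(~(P ∨ P) ∧ ~P) → Q) = min(1, 1 − 0.43 + 1.00) = min(1, 1.57) = 1.00

1.00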